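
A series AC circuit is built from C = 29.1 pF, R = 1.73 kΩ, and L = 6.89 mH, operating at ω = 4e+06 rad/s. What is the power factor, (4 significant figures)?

X_L = ωL = 27560 Ω
X_C = 1/(ωC) = 8591 Ω
Net reactance X = X_L − X_C = 18970 Ω
Z = 1730 + j18970 Ω
|Z| = √(1730² + 18970²) = 19050 Ω
∠Z = arctan(18970/1730) = 84.79°
cos φ = cos(84.79°) = 0.09082

0.09082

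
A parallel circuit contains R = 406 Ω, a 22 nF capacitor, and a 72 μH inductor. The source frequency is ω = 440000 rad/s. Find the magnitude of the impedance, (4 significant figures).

X_L = ωL = 31.68 Ω
X_C = 1/(ωC) = 103.3 Ω
Parallel: admittances add. Y = 1/R + 1/(jωL) + jωC
Y = (0.002463 − j0.02189) S
|Y| = 0.02202 S → |Z| = 1/|Y| = 45.41 Ω, ∠Z = −∠Y = 83.58°

45.41 Ω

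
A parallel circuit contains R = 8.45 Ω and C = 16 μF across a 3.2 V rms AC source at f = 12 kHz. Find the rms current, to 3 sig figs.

3.88 A

ω = 2πf = 75400 rad/s
X_C = 1/(ωC) = 0.829 Ω
Parallel: admittances add. Y = 1/R + jωC
Y = (0.118 + j1.21) S
|Y| = 1.21 S → |Z| = 1/|Y| = 0.825 Ω, ∠Z = −∠Y = -84.4°
I = V/|Z| = 3.2/0.825 = 3.88 A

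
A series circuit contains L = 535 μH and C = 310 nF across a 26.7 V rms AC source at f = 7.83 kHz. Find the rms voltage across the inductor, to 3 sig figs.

17.9 V

ω = 2πf = 49200 rad/s
X_L = ωL = 26.3 Ω
X_C = 1/(ωC) = 65.6 Ω
Net reactance X = X_L − X_C = -39.2 Ω
Z = − j39.2 Ω
|Z| = √(0² + 39.2²) = 39.2 Ω
I = V/|Z| = 680 mA
V_L = I·|Z_L| = 0.680 × 26.3 = 17.9 V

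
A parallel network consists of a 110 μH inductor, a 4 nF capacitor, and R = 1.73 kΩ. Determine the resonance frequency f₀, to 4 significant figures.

239.9 kHz

ω₀ = 1/√(LC) = 1/√(0.00011 × 4e-09) = 1.508e+06 rad/s
f₀ = ω₀/(2π) = 239.9 kHz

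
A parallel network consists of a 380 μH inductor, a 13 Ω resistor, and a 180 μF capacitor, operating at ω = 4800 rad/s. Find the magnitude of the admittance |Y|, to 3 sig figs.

X_L = ωL = 1.82 Ω
X_C = 1/(ωC) = 1.16 Ω
Parallel: admittances add. Y = 1/R + 1/(jωL) + jωC
Y = (0.0769 + j0.316) S
|Y| = 0.325 S → |Z| = 1/|Y| = 3.08 Ω, ∠Z = −∠Y = -76.3°

325 mS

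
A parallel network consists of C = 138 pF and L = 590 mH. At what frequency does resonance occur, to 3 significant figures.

ω₀ = 1/√(LC) = 1/√(0.59 × 1.38e-10) = 110800 rad/s
f₀ = ω₀/(2π) = 17.6 kHz

17.6 kHz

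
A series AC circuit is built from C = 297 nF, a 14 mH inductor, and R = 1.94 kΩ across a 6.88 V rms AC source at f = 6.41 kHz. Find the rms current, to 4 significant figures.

3.442 mA

ω = 2πf = 40280 rad/s
X_L = ωL = 563.9 Ω
X_C = 1/(ωC) = 83.60 Ω
Net reactance X = X_L − X_C = 480.3 Ω
Z = 1940 + j480.3 Ω
|Z| = √(1940² + 480.3²) = 1999 Ω
I = V/|Z| = 6.88/1999 = 3.442 mA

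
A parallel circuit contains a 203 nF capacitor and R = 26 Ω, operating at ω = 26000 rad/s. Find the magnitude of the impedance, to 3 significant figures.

25.8 Ω

X_C = 1/(ωC) = 189 Ω
Parallel: admittances add. Y = 1/R + jωC
Y = (0.0385 + j0.00528) S
|Y| = 0.0388 S → |Z| = 1/|Y| = 25.8 Ω, ∠Z = −∠Y = -7.81°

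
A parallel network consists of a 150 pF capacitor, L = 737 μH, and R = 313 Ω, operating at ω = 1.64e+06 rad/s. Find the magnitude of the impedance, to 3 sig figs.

X_L = ωL = 1210 Ω
X_C = 1/(ωC) = 4070 Ω
Parallel: admittances add. Y = 1/R + 1/(jωL) + jωC
Y = (0.00319 − j0.000581) S
|Y| = 0.00325 S → |Z| = 1/|Y| = 308 Ω, ∠Z = −∠Y = 10.3°

308 Ω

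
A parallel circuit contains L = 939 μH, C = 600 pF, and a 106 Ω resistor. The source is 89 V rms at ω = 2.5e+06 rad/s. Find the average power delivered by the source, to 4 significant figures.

X_L = ωL = 2348 Ω
X_C = 1/(ωC) = 666.7 Ω
Parallel: admittances add. Y = 1/R + 1/(jωL) + jωC
Y = (0.009434 + j0.001074) S
|Y| = 0.009495 S → |Z| = 1/|Y| = 105.3 Ω, ∠Z = −∠Y = -6.495°
I = V/|Z| = 845.0 mA
P = VI cos φ = 89 × 0.8450 × cos(-6.495°) = 74.73 W

74.73 W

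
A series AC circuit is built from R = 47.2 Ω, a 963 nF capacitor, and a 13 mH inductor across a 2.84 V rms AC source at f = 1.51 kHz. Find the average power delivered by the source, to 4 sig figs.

ω = 2πf = 9488 rad/s
X_L = ωL = 123.3 Ω
X_C = 1/(ωC) = 109.5 Ω
Net reactance X = X_L − X_C = 13.89 Ω
Z = 47.20 + j13.89 Ω
|Z| = √(47.20² + 13.89²) = 49.20 Ω
∠Z = arctan(13.89/47.20) = 16.40°
I = V/|Z| = 57.72 mA
P = VI cos φ = 2.84 × 0.05772 × cos(16.40°) = 157.3 mW

157.3 mW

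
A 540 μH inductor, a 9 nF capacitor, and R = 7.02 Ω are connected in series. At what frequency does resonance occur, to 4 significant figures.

72.19 kHz

ω₀ = 1/√(LC) = 1/√(0.00054 × 9e-09) = 453600 rad/s
f₀ = ω₀/(2π) = 72.19 kHz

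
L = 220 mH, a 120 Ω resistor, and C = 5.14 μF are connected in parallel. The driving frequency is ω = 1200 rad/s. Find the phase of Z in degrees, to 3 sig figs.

-15.9°

X_L = ωL = 264 Ω
X_C = 1/(ωC) = 162 Ω
Parallel: admittances add. Y = 1/R + 1/(jωL) + jωC
Y = (0.00833 + j0.00238) S
|Y| = 0.00867 S → |Z| = 1/|Y| = 115 Ω, ∠Z = −∠Y = -15.9°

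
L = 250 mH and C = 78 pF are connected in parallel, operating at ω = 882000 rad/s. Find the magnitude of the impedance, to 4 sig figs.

X_L = ωL = 220500 Ω
X_C = 1/(ωC) = 14540 Ω
Parallel: admittances add. Y = 1/(jωL) + jωC
Y = (0 + j6.426e-05) S
|Y| = 6.426e-05 S → |Z| = 1/|Y| = 15560 Ω, ∠Z = −∠Y = -90.00°

15560 Ω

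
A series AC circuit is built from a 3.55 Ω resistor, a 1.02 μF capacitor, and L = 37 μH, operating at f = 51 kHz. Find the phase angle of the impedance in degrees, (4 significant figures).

ω = 2πf = 320400 rad/s
X_L = ωL = 11.86 Ω
X_C = 1/(ωC) = 3.059 Ω
Net reactance X = X_L − X_C = 8.797 Ω
Z = 3.550 + j8.797 Ω
|Z| = √(3.550² + 8.797²) = 9.486 Ω
∠Z = arctan(8.797/3.550) = 68.02°

68.02°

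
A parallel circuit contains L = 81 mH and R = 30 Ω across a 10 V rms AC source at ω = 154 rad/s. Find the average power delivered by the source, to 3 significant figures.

3.33 W

X_L = ωL = 12.5 Ω
Parallel: admittances add. Y = 1/R + 1/(jωL)
Y = (0.0333 − j0.0802) S
|Y| = 0.0868 S → |Z| = 1/|Y| = 11.5 Ω, ∠Z = −∠Y = 67.4°
I = V/|Z| = 868 mA
P = VI cos φ = 10 × 0.868 × cos(67.4°) = 3.33 W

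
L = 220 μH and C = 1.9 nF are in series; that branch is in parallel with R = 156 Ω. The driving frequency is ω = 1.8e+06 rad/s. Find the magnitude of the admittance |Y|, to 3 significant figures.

X_L = ωL = 396 Ω
X_C = 1/(ωC) = 292 Ω
Branch 1: Z₁ = R = 156 Ω
Branch 2 (series LC): Z₂ = j(X_L − X_C) = j104 Ω
Parallel: Z = Z₁Z₂/(Z₁+Z₂), |Z| = 86.3 Ω, ∠Z = 56.4°
|Y| = 1/|Z| = 11.6 mS

11.6 mS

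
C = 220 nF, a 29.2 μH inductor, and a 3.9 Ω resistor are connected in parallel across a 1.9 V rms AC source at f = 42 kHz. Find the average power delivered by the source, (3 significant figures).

ω = 2πf = 263900 rad/s
X_L = ωL = 7.71 Ω
X_C = 1/(ωC) = 17.2 Ω
Parallel: admittances add. Y = 1/R + 1/(jωL) + jωC
Y = (0.256 − j0.0717) S
|Y| = 0.266 S → |Z| = 1/|Y| = 3.76 Ω, ∠Z = −∠Y = 15.6°
I = V/|Z| = 506 mA
P = VI cos φ = 1.9 × 0.506 × cos(15.6°) = 926 mW

926 mW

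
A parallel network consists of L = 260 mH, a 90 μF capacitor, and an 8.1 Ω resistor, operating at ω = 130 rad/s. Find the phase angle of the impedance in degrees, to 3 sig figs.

8.24°

X_L = ωL = 33.8 Ω
X_C = 1/(ωC) = 85.5 Ω
Parallel: admittances add. Y = 1/R + 1/(jωL) + jωC
Y = (0.123 − j0.0179) S
|Y| = 0.125 S → |Z| = 1/|Y| = 8.02 Ω, ∠Z = −∠Y = 8.24°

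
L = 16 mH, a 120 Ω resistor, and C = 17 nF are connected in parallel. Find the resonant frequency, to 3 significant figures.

ω₀ = 1/√(LC) = 1/√(0.016 × 1.7e-08) = 60630 rad/s
f₀ = ω₀/(2π) = 9.65 kHz

9.65 kHz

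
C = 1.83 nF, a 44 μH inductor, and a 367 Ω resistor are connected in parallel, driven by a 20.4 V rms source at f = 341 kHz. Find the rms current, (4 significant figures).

147.3 mA

ω = 2πf = 2.143e+06 rad/s
X_L = ωL = 94.27 Ω
X_C = 1/(ωC) = 255.0 Ω
Parallel: admittances add. Y = 1/R + 1/(jωL) + jωC
Y = (0.002725 − j0.006687) S
|Y| = 0.007220 S → |Z| = 1/|Y| = 138.5 Ω, ∠Z = −∠Y = 67.83°
I = V/|Z| = 20.4/138.5 = 147.3 mA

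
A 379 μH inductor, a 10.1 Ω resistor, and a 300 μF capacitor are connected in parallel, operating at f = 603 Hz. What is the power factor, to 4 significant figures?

ω = 2πf = 3789 rad/s
X_L = ωL = 1.436 Ω
X_C = 1/(ωC) = 0.8798 Ω
Parallel: admittances add. Y = 1/R + 1/(jωL) + jωC
Y = (0.09901 + j0.4402) S
|Y| = 0.4512 S → |Z| = 1/|Y| = 2.216 Ω, ∠Z = −∠Y = -77.32°
cos φ = cos(-77.32°) = 0.2194

0.2194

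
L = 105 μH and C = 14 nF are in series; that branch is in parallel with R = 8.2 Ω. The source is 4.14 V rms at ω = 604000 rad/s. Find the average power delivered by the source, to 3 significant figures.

X_L = ωL = 63.4 Ω
X_C = 1/(ωC) = 118 Ω
Branch 1: Z₁ = R = 8.20 Ω
Branch 2 (series LC): Z₂ = j(X_L − X_C) = −j54.8 Ω
Parallel: Z = Z₁Z₂/(Z₁+Z₂), |Z| = 8.11 Ω, ∠Z = -8.50°
I = V/|Z| = 510 mA
P = VI cos φ = 4.14 × 0.510 × cos(-8.50°) = 2.09 W

2.09 W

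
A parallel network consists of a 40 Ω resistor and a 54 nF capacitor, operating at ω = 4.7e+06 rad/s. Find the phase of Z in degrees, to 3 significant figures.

X_C = 1/(ωC) = 3.94 Ω
Parallel: admittances add. Y = 1/R + jωC
Y = (0.0250 + j0.254) S
|Y| = 0.255 S → |Z| = 1/|Y| = 3.92 Ω, ∠Z = −∠Y = -84.4°

-84.4°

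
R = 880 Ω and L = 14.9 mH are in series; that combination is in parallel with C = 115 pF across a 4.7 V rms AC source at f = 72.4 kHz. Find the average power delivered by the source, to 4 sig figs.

ω = 2πf = 454900 rad/s
X_L = ωL = 6778 Ω
X_C = 1/(ωC) = 19120 Ω
Branch 1 (R+jX_L): Z₁ = 880.0 + j6778 Ω, |Z₁| = 6835 Ω
Branch 2 (−jX_C): Z₂ = −j19120 Ω
Parallel: Z = Z₁Z₂/(Z₁+Z₂), |Z| = 10560 Ω, ∠Z = 78.52°
I = V/|Z| = 444.9 μA
P = VI cos φ = 4.7 × 0.0004449 × cos(78.52°) = 416.1 μW

416.1 μW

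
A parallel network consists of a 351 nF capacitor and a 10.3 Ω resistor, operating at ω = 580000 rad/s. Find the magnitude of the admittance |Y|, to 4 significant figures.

225.5 mS

X_C = 1/(ωC) = 4.912 Ω
Parallel: admittances add. Y = 1/R + jωC
Y = (0.09709 + j0.2036) S
|Y| = 0.2255 S → |Z| = 1/|Y| = 4.434 Ω, ∠Z = −∠Y = -64.50°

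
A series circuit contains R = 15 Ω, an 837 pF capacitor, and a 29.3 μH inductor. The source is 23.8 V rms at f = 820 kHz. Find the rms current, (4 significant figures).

289.2 mA

ω = 2πf = 5.152e+06 rad/s
X_L = ωL = 151.0 Ω
X_C = 1/(ωC) = 231.9 Ω
Net reactance X = X_L − X_C = -80.93 Ω
Z = 15.00 − j80.93 Ω
|Z| = √(15.00² + 80.93²) = 82.31 Ω
I = V/|Z| = 23.8/82.31 = 289.2 mA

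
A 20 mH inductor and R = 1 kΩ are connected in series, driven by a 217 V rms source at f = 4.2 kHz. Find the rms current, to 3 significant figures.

ω = 2πf = 26390 rad/s
X_L = ωL = 528 Ω
Z = 1000 + j528 Ω
|Z| = √(1000² + 528²) = 1130 Ω
I = V/|Z| = 217/1130 = 192 mA

192 mA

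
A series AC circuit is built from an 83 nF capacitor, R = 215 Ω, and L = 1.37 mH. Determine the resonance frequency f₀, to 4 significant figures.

ω₀ = 1/√(LC) = 1/√(0.00137 × 8.3e-08) = 93780 rad/s
f₀ = ω₀/(2π) = 14.93 kHz

14.93 kHz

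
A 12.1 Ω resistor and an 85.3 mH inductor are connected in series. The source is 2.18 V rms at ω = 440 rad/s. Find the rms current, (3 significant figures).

X_L = ωL = 37.5 Ω
Z = 12.1 + j37.5 Ω
|Z| = √(12.1² + 37.5²) = 39.4 Ω
I = V/|Z| = 2.18/39.4 = 55.3 mA

55.3 mA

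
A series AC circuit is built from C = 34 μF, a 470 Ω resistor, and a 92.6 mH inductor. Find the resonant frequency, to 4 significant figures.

ω₀ = 1/√(LC) = 1/√(0.0926 × 3.4e-05) = 563.6 rad/s
f₀ = ω₀/(2π) = 89.70 Hz

89.70 Hz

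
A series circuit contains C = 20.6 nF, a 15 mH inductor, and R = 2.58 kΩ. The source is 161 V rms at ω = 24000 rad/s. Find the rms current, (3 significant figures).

X_L = ωL = 360 Ω
X_C = 1/(ωC) = 2020 Ω
Net reactance X = X_L − X_C = -1660 Ω
Z = 2580 − j1660 Ω
|Z| = √(2580² + 1660²) = 3070 Ω
I = V/|Z| = 161/3070 = 52.5 mA

52.5 mA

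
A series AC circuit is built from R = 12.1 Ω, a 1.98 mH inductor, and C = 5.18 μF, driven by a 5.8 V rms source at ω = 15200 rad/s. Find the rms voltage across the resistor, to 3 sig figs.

X_L = ωL = 30.1 Ω
X_C = 1/(ωC) = 12.7 Ω
Net reactance X = X_L − X_C = 17.4 Ω
Z = 12.1 + j17.4 Ω
|Z| = √(12.1² + 17.4²) = 21.2 Ω
I = V/|Z| = 274 mA
V_R = I·|Z_R| = 0.274 × 12.1 = 3.31 V

3.31 V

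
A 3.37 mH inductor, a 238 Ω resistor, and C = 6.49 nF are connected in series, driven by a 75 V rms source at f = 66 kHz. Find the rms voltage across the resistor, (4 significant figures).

ω = 2πf = 414700 rad/s
X_L = ωL = 1398 Ω
X_C = 1/(ωC) = 371.6 Ω
Net reactance X = X_L − X_C = 1026 Ω
Z = 238.0 + j1026 Ω
|Z| = √(238.0² + 1026²) = 1053 Ω
I = V/|Z| = 71.21 mA
V_R = I·|Z_R| = 0.07121 × 238.0 = 16.95 V

16.95 V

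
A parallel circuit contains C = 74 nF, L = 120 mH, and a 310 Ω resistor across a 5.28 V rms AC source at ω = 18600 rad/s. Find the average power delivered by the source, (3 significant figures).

89.9 mW

X_L = ωL = 2230 Ω
X_C = 1/(ωC) = 727 Ω
Parallel: admittances add. Y = 1/R + 1/(jωL) + jωC
Y = (0.00323 + j0.000928) S
|Y| = 0.00336 S → |Z| = 1/|Y| = 298 Ω, ∠Z = −∠Y = -16.1°
I = V/|Z| = 17.7 mA
P = VI cos φ = 5.28 × 0.0177 × cos(-16.1°) = 89.9 mW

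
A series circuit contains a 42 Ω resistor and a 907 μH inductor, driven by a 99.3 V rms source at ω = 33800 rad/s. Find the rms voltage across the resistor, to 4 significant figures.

80.21 V

X_L = ωL = 30.66 Ω
Z = 42.00 + j30.66 Ω
|Z| = √(42.00² + 30.66²) = 52.00 Ω
I = V/|Z| = 1.910 A
V_R = I·|Z_R| = 1.910 × 42.00 = 80.21 V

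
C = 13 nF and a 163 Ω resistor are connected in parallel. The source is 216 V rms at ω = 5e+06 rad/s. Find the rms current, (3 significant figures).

14.1 A

X_C = 1/(ωC) = 15.4 Ω
Parallel: admittances add. Y = 1/R + jωC
Y = (0.00613 + j0.0650) S
|Y| = 0.0653 S → |Z| = 1/|Y| = 15.3 Ω, ∠Z = −∠Y = -84.6°
I = V/|Z| = 216/15.3 = 14.1 A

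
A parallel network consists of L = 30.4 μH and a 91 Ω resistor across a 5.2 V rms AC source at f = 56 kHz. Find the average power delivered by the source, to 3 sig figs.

297 mW

ω = 2πf = 351900 rad/s
X_L = ωL = 10.7 Ω
Parallel: admittances add. Y = 1/R + 1/(jωL)
Y = (0.0110 − j0.0935) S
|Y| = 0.0941 S → |Z| = 1/|Y| = 10.6 Ω, ∠Z = −∠Y = 83.3°
I = V/|Z| = 489 mA
P = VI cos φ = 5.2 × 0.489 × cos(83.3°) = 297 mW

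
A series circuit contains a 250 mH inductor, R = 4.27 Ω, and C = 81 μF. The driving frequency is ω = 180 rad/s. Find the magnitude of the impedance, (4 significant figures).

23.97 Ω

X_L = ωL = 45.00 Ω
X_C = 1/(ωC) = 68.59 Ω
Net reactance X = X_L − X_C = -23.59 Ω
Z = 4.270 − j23.59 Ω
|Z| = √(4.270² + 23.59²) = 23.97 Ω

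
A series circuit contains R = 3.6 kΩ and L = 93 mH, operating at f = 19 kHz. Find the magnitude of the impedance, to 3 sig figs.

11700 Ω

ω = 2πf = 119400 rad/s
X_L = ωL = 11100 Ω
Z = 3600 + j11100 Ω
|Z| = √(3600² + 11100²) = 11700 Ω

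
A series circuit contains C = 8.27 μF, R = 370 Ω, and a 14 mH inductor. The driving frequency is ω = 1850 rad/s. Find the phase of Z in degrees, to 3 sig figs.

-6.09°

X_L = ωL = 25.9 Ω
X_C = 1/(ωC) = 65.4 Ω
Net reactance X = X_L − X_C = -39.5 Ω
Z = 370 − j39.5 Ω
|Z| = √(370² + 39.5²) = 372 Ω
∠Z = arctan(-39.5/370) = -6.09°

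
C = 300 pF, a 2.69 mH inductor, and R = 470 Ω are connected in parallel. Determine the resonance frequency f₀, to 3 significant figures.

177 kHz

ω₀ = 1/√(LC) = 1/√(0.00269 × 3e-10) = 1.113e+06 rad/s
f₀ = ω₀/(2π) = 177 kHz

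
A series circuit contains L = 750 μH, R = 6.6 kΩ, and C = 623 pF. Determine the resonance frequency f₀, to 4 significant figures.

232.8 kHz

ω₀ = 1/√(LC) = 1/√(0.00075 × 6.23e-10) = 1.463e+06 rad/s
f₀ = ω₀/(2π) = 232.8 kHz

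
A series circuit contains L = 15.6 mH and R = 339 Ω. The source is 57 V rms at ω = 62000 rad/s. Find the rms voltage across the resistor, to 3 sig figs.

18.9 V

X_L = ωL = 967 Ω
Z = 339 + j967 Ω
|Z| = √(339² + 967²) = 1020 Ω
I = V/|Z| = 55.6 mA
V_R = I·|Z_R| = 0.0556 × 339 = 18.9 V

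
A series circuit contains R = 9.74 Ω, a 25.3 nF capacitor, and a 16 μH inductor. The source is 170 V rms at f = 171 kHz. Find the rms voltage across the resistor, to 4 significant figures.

ω = 2πf = 1.074e+06 rad/s
X_L = ωL = 17.19 Ω
X_C = 1/(ωC) = 36.79 Ω
Net reactance X = X_L − X_C = -19.60 Ω
Z = 9.740 − j19.60 Ω
|Z| = √(9.740² + 19.60²) = 21.88 Ω
I = V/|Z| = 7.768 A
V_R = I·|Z_R| = 7.768 × 9.740 = 75.66 V

75.66 V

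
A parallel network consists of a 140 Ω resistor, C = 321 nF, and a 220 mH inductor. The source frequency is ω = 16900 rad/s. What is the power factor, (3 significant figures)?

0.811

X_L = ωL = 3720 Ω
X_C = 1/(ωC) = 184 Ω
Parallel: admittances add. Y = 1/R + 1/(jωL) + jωC
Y = (0.00714 + j0.00516) S
|Y| = 0.00881 S → |Z| = 1/|Y| = 114 Ω, ∠Z = −∠Y = -35.8°
cos φ = cos(-35.8°) = 0.811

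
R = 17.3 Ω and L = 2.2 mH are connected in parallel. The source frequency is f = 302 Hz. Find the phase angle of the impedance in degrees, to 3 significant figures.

76.4°

ω = 2πf = 1898 rad/s
X_L = ωL = 4.17 Ω
Parallel: admittances add. Y = 1/R + 1/(jωL)
Y = (0.0578 − j0.240) S
|Y| = 0.246 S → |Z| = 1/|Y| = 4.06 Ω, ∠Z = −∠Y = 76.4°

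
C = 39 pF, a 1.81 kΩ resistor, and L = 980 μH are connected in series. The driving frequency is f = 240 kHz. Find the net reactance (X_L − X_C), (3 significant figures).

ω = 2πf = 1.508e+06 rad/s
X_L = ωL = 1480 Ω
X_C = 1/(ωC) = 17000 Ω
X = 1480 − 17000 = -15500 Ω

-15500 Ω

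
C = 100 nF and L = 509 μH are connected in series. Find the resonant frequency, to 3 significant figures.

22.3 kHz

ω₀ = 1/√(LC) = 1/√(0.000509 × 1e-07) = 140200 rad/s
f₀ = ω₀/(2π) = 22.3 kHz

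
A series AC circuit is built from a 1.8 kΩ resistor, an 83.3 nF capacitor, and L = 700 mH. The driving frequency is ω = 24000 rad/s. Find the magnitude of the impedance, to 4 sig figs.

16400 Ω

X_L = ωL = 16800 Ω
X_C = 1/(ωC) = 500.2 Ω
Net reactance X = X_L − X_C = 16300 Ω
Z = 1800 + j16300 Ω
|Z| = √(1800² + 16300²) = 16400 Ω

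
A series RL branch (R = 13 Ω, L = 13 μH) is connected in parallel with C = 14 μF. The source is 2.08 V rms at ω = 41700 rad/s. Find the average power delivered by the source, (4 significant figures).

X_L = ωL = 0.5421 Ω
X_C = 1/(ωC) = 1.713 Ω
Branch 1 (R+jX_L): Z₁ = 13.00 + j0.5421 Ω, |Z₁| = 13.01 Ω
Branch 2 (−jX_C): Z₂ = −j1.713 Ω
Parallel: Z = Z₁Z₂/(Z₁+Z₂), |Z| = 1.707 Ω, ∠Z = -82.47°
I = V/|Z| = 1.218 A
P = VI cos φ = 2.08 × 1.218 × cos(-82.47°) = 332.2 mW

332.2 mW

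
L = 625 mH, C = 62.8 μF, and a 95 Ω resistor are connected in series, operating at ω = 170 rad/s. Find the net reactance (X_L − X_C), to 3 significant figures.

X_L = ωL = 106 Ω
X_C = 1/(ωC) = 93.7 Ω
X = 106 − 93.7 = 12.6 Ω

12.6 Ω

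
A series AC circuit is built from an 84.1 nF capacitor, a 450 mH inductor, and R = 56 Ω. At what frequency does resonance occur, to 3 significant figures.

818 Hz

ω₀ = 1/√(LC) = 1/√(0.45 × 8.41e-08) = 5140 rad/s
f₀ = ω₀/(2π) = 818 Hz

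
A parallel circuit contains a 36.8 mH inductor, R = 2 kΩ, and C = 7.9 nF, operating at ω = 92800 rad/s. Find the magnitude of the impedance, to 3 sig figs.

X_L = ωL = 3420 Ω
X_C = 1/(ωC) = 1360 Ω
Parallel: admittances add. Y = 1/R + 1/(jωL) + jωC
Y = (0.000500 + j0.000440) S
|Y| = 0.000666 S → |Z| = 1/|Y| = 1500 Ω, ∠Z = −∠Y = -41.4°

1500 Ω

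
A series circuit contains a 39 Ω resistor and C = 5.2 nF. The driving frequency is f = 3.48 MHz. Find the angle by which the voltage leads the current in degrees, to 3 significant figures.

-12.7°

ω = 2πf = 2.187e+07 rad/s
X_C = 1/(ωC) = 8.80 Ω
Z = 39.0 − j8.80 Ω
|Z| = √(39.0² + 8.80²) = 40.0 Ω
∠Z = arctan(-8.80/39.0) = -12.7°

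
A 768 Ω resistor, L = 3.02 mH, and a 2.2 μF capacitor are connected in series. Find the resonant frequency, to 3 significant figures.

ω₀ = 1/√(LC) = 1/√(0.00302 × 2.2e-06) = 12270 rad/s
f₀ = ω₀/(2π) = 1.95 kHz

1.95 kHz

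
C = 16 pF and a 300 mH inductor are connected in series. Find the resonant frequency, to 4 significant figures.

72.64 kHz

ω₀ = 1/√(LC) = 1/√(0.3 × 1.6e-11) = 456400 rad/s
f₀ = ω₀/(2π) = 72.64 kHz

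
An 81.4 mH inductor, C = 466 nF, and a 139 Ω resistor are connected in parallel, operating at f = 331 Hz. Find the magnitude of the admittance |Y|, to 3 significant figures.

ω = 2πf = 2080 rad/s
X_L = ωL = 169 Ω
X_C = 1/(ωC) = 1030 Ω
Parallel: admittances add. Y = 1/R + 1/(jωL) + jωC
Y = (0.00719 − j0.00494) S
|Y| = 0.00873 S → |Z| = 1/|Y| = 115 Ω, ∠Z = −∠Y = 34.5°

8.73 mS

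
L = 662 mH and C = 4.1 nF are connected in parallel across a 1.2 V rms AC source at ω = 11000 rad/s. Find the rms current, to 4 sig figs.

X_L = ωL = 7282 Ω
X_C = 1/(ωC) = 22170 Ω
Parallel: admittances add. Y = 1/(jωL) + jωC
Y = (0 − j9.222e-05) S
|Y| = 9.222e-05 S → |Z| = 1/|Y| = 10840 Ω, ∠Z = −∠Y = 90.00°
I = V/|Z| = 1.2/10840 = 110.7 μA

110.7 μA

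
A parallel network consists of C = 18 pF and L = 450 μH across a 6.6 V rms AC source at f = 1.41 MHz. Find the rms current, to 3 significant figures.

ω = 2πf = 8.859e+06 rad/s
X_L = ωL = 3990 Ω
X_C = 1/(ωC) = 6270 Ω
Parallel: admittances add. Y = 1/(jωL) + jωC
Y = (0 − j9.14e-05) S
|Y| = 9.14e-05 S → |Z| = 1/|Y| = 10900 Ω, ∠Z = −∠Y = 90.0°
I = V/|Z| = 6.6/10900 = 603 μA

603 μA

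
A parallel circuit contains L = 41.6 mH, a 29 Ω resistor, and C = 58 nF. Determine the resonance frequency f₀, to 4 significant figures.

ω₀ = 1/√(LC) = 1/√(0.0416 × 5.8e-08) = 20360 rad/s
f₀ = ω₀/(2π) = 3.240 kHz

3.240 kHz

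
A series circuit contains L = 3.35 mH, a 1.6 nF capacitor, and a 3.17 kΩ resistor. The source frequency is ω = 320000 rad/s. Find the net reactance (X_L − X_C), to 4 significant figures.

-881.1 Ω

X_L = ωL = 1072 Ω
X_C = 1/(ωC) = 1953 Ω
X = 1072 − 1953 = -881.1 Ω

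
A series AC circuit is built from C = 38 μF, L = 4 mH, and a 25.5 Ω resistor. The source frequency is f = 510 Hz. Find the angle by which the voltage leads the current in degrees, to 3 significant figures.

ω = 2πf = 3204 rad/s
X_L = ωL = 12.8 Ω
X_C = 1/(ωC) = 8.21 Ω
Net reactance X = X_L − X_C = 4.61 Ω
Z = 25.5 + j4.61 Ω
|Z| = √(25.5² + 4.61²) = 25.9 Ω
∠Z = arctan(4.61/25.5) = 10.2°

10.2°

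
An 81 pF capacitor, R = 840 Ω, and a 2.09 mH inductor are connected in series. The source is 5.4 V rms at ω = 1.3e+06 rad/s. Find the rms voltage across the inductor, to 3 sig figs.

X_L = ωL = 2720 Ω
X_C = 1/(ωC) = 9500 Ω
Net reactance X = X_L − X_C = -6780 Ω
Z = 840 − j6780 Ω
|Z| = √(840² + 6780²) = 6830 Ω
I = V/|Z| = 790 μA
V_L = I·|Z_L| = 0.000790 × 2720 = 2.15 V

2.15 V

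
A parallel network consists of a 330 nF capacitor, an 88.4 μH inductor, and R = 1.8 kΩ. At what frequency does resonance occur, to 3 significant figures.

29.5 kHz

ω₀ = 1/√(LC) = 1/√(8.84e-05 × 3.3e-07) = 185100 rad/s
f₀ = ω₀/(2π) = 29.5 kHz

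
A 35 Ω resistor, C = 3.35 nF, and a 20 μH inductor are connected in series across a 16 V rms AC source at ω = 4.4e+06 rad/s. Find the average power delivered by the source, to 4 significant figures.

5.492 W

X_L = ωL = 88.00 Ω
X_C = 1/(ωC) = 67.84 Ω
Net reactance X = X_L − X_C = 20.16 Ω
Z = 35.00 + j20.16 Ω
|Z| = √(35.00² + 20.16²) = 40.39 Ω
∠Z = arctan(20.16/35.00) = 29.94°
I = V/|Z| = 396.1 mA
P = VI cos φ = 16 × 0.3961 × cos(29.94°) = 5.492 W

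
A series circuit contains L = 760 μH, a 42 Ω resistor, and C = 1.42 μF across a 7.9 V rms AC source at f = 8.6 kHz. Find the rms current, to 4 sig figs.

ω = 2πf = 54040 rad/s
X_L = ωL = 41.07 Ω
X_C = 1/(ωC) = 13.03 Ω
Net reactance X = X_L − X_C = 28.03 Ω
Z = 42.00 + j28.03 Ω
|Z| = √(42.00² + 28.03²) = 50.50 Ω
I = V/|Z| = 7.9/50.50 = 156.4 mA

156.4 mA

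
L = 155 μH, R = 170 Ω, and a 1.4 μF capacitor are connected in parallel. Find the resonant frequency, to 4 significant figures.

ω₀ = 1/√(LC) = 1/√(0.000155 × 1.4e-06) = 67880 rad/s
f₀ = ω₀/(2π) = 10.80 kHz

10.80 kHz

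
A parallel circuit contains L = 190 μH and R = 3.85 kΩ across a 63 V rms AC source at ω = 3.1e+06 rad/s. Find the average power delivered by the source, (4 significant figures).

X_L = ωL = 589.0 Ω
Parallel: admittances add. Y = 1/R + 1/(jωL)
Y = (0.0002597 − j0.001698) S
|Y| = 0.001718 S → |Z| = 1/|Y| = 582.2 Ω, ∠Z = −∠Y = 81.30°
I = V/|Z| = 108.2 mA
P = VI cos φ = 63 × 0.1082 × cos(81.30°) = 1.031 W

1.031 W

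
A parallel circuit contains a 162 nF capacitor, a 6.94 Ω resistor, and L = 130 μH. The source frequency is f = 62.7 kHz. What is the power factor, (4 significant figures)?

ω = 2πf = 394000 rad/s
X_L = ωL = 51.21 Ω
X_C = 1/(ωC) = 15.67 Ω
Parallel: admittances add. Y = 1/R + 1/(jωL) + jωC
Y = (0.1441 + j0.04430) S
|Y| = 0.1507 S → |Z| = 1/|Y| = 6.634 Ω, ∠Z = −∠Y = -17.09°
cos φ = cos(-17.09°) = 0.9559

0.9559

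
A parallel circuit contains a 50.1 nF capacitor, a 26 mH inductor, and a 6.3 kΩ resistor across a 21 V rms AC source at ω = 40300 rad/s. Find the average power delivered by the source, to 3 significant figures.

X_L = ωL = 1050 Ω
X_C = 1/(ωC) = 495 Ω
Parallel: admittances add. Y = 1/R + 1/(jωL) + jωC
Y = (0.000159 + j0.00106) S
|Y| = 0.00108 S → |Z| = 1/|Y| = 929 Ω, ∠Z = −∠Y = -81.5°
I = V/|Z| = 22.6 mA
P = VI cos φ = 21 × 0.0226 × cos(-81.5°) = 70.0 mW

70.0 mW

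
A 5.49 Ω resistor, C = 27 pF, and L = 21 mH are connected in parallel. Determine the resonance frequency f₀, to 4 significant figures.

211.4 kHz

ω₀ = 1/√(LC) = 1/√(0.021 × 2.7e-11) = 1.328e+06 rad/s
f₀ = ω₀/(2π) = 211.4 kHz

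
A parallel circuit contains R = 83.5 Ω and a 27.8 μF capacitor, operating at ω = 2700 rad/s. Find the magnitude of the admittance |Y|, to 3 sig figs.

76.0 mS

X_C = 1/(ωC) = 13.3 Ω
Parallel: admittances add. Y = 1/R + jωC
Y = (0.0120 + j0.0751) S
|Y| = 0.0760 S → |Z| = 1/|Y| = 13.2 Ω, ∠Z = −∠Y = -80.9°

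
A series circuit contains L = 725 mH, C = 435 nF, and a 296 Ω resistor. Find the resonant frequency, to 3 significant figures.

283 Hz

ω₀ = 1/√(LC) = 1/√(0.725 × 4.35e-07) = 1781 rad/s
f₀ = ω₀/(2π) = 283 Hz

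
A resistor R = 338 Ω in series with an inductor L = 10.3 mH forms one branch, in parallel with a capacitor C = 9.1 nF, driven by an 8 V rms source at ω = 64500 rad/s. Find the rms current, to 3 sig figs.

6.89 mA

X_L = ωL = 664 Ω
X_C = 1/(ωC) = 1700 Ω
Branch 1 (R+jX_L): Z₁ = 338 + j664 Ω, |Z₁| = 745 Ω
Branch 2 (−jX_C): Z₂ = −j1700 Ω
Parallel: Z = Z₁Z₂/(Z₁+Z₂), |Z| = 1160 Ω, ∠Z = 45.0°
I = V/|Z| = 8/1160 = 6.89 mA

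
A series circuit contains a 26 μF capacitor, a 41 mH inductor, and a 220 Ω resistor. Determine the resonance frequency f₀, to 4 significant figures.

154.1 Hz

ω₀ = 1/√(LC) = 1/√(0.041 × 2.6e-05) = 968.5 rad/s
f₀ = ω₀/(2π) = 154.1 Hz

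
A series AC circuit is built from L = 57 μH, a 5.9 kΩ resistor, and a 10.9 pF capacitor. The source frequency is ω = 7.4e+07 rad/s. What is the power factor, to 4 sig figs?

X_L = ωL = 4218 Ω
X_C = 1/(ωC) = 1240 Ω
Net reactance X = X_L − X_C = 2978 Ω
Z = 5900 + j2978 Ω
|Z| = √(5900² + 2978²) = 6609 Ω
∠Z = arctan(2978/5900) = 26.78°
cos φ = cos(26.78°) = 0.8927

0.8927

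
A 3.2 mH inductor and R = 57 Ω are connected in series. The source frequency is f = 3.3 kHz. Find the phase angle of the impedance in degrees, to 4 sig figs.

ω = 2πf = 20730 rad/s
X_L = ωL = 66.35 Ω
Z = 57.00 + j66.35 Ω
|Z| = √(57.00² + 66.35²) = 87.47 Ω
∠Z = arctan(66.35/57.00) = 49.33°

49.33°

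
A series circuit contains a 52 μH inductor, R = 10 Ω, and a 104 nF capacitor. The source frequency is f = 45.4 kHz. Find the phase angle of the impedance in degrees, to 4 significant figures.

-62.08°

ω = 2πf = 285300 rad/s
X_L = ωL = 14.83 Ω
X_C = 1/(ωC) = 33.71 Ω
Net reactance X = X_L − X_C = -18.87 Ω
Z = 10.00 − j18.87 Ω
|Z| = √(10.00² + 18.87²) = 21.36 Ω
∠Z = arctan(-18.87/10.00) = -62.08°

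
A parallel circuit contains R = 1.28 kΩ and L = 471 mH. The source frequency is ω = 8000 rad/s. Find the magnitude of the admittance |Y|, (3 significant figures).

825 μS

X_L = ωL = 3770 Ω
Parallel: admittances add. Y = 1/R + 1/(jωL)
Y = (0.000781 − j0.000265) S
|Y| = 0.000825 S → |Z| = 1/|Y| = 1210 Ω, ∠Z = −∠Y = 18.8°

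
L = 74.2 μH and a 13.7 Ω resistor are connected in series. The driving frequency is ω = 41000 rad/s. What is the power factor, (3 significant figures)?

0.976

X_L = ωL = 3.04 Ω
Z = 13.7 + j3.04 Ω
|Z| = √(13.7² + 3.04²) = 14.0 Ω
∠Z = arctan(3.04/13.7) = 12.5°
cos φ = cos(12.5°) = 0.976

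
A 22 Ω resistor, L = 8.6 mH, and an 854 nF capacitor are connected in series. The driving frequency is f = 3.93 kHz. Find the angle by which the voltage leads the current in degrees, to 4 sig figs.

ω = 2πf = 24690 rad/s
X_L = ωL = 212.4 Ω
X_C = 1/(ωC) = 47.42 Ω
Net reactance X = X_L − X_C = 164.9 Ω
Z = 22.00 + j164.9 Ω
|Z| = √(22.00² + 164.9²) = 166.4 Ω
∠Z = arctan(164.9/22.00) = 82.40°

82.40°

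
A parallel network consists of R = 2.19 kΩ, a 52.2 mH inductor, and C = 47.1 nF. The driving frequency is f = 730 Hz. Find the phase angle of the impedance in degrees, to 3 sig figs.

ω = 2πf = 4587 rad/s
X_L = ωL = 239 Ω
X_C = 1/(ωC) = 4630 Ω
Parallel: admittances add. Y = 1/R + 1/(jωL) + jωC
Y = (0.000457 − j0.00396) S
|Y| = 0.00399 S → |Z| = 1/|Y| = 251 Ω, ∠Z = −∠Y = 83.4°

83.4°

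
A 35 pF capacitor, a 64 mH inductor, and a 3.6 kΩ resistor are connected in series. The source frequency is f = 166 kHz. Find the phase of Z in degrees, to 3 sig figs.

ω = 2πf = 1.043e+06 rad/s
X_L = ωL = 66800 Ω
X_C = 1/(ωC) = 27400 Ω
Net reactance X = X_L − X_C = 39400 Ω
Z = 3600 + j39400 Ω
|Z| = √(3600² + 39400²) = 39500 Ω
∠Z = arctan(39400/3600) = 84.8°

84.8°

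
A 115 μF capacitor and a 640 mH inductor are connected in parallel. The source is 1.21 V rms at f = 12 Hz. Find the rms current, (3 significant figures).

ω = 2πf = 75.40 rad/s
X_L = ωL = 48.3 Ω
X_C = 1/(ωC) = 115 Ω
Parallel: admittances add. Y = 1/(jωL) + jωC
Y = (0 − j0.0121) S
|Y| = 0.0121 S → |Z| = 1/|Y| = 83.0 Ω, ∠Z = −∠Y = 90.0°
I = V/|Z| = 1.21/83.0 = 14.6 mA

14.6 mA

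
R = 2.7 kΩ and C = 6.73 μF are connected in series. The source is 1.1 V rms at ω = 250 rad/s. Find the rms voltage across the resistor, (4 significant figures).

1.074 V

X_C = 1/(ωC) = 594.4 Ω
Z = 2700 − j594.4 Ω
|Z| = √(2700² + 594.4²) = 2765 Ω
I = V/|Z| = 397.9 μA
V_R = I·|Z_R| = 0.0003979 × 2700 = 1.074 V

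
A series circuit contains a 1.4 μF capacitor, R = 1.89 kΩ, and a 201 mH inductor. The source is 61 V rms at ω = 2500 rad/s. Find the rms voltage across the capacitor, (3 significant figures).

9.16 V

X_L = ωL = 503 Ω
X_C = 1/(ωC) = 286 Ω
Net reactance X = X_L − X_C = 217 Ω
Z = 1890 + j217 Ω
|Z| = √(1890² + 217²) = 1900 Ω
I = V/|Z| = 32.1 mA
V_C = I·|Z_C| = 0.0321 × 286 = 9.16 V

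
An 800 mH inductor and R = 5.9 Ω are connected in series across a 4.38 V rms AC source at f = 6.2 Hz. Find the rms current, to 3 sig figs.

ω = 2πf = 38.96 rad/s
X_L = ωL = 31.2 Ω
Z = 5.90 + j31.2 Ω
|Z| = √(5.90² + 31.2²) = 31.7 Ω
I = V/|Z| = 4.38/31.7 = 138 mA

138 mA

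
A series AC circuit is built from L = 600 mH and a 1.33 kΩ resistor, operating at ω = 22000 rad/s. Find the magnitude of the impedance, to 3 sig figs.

X_L = ωL = 13200 Ω
Z = 1330 + j13200 Ω
|Z| = √(1330² + 13200²) = 13300 Ω

13300 Ω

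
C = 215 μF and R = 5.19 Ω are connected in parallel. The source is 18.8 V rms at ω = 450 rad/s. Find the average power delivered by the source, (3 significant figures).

X_C = 1/(ωC) = 10.3 Ω
Parallel: admittances add. Y = 1/R + jωC
Y = (0.193 + j0.0968) S
|Y| = 0.216 S → |Z| = 1/|Y| = 4.64 Ω, ∠Z = −∠Y = -26.7°
I = V/|Z| = 4.05 A
P = VI cos φ = 18.8 × 4.05 × cos(-26.7°) = 68.1 W

68.1 W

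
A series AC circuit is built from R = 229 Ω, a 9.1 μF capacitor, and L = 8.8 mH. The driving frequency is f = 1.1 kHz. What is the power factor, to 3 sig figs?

ω = 2πf = 6912 rad/s
X_L = ωL = 60.8 Ω
X_C = 1/(ωC) = 15.9 Ω
Net reactance X = X_L − X_C = 44.9 Ω
Z = 229 + j44.9 Ω
|Z| = √(229² + 44.9²) = 233 Ω
∠Z = arctan(44.9/229) = 11.1°
cos φ = cos(11.1°) = 0.981

0.981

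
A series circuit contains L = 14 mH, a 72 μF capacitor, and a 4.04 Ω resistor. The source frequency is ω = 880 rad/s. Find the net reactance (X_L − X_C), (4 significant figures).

X_L = ωL = 12.32 Ω
X_C = 1/(ωC) = 15.78 Ω
X = 12.32 − 15.78 = -3.463 Ω

-3.463 Ω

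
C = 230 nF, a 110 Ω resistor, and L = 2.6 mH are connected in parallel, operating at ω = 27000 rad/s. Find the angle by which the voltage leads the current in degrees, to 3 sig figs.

41.5°

X_L = ωL = 70.2 Ω
X_C = 1/(ωC) = 161 Ω
Parallel: admittances add. Y = 1/R + 1/(jωL) + jωC
Y = (0.00909 − j0.00804) S
|Y| = 0.0121 S → |Z| = 1/|Y| = 82.4 Ω, ∠Z = −∠Y = 41.5°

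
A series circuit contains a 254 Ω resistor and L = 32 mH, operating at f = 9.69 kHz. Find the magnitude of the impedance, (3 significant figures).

1960 Ω

ω = 2πf = 60880 rad/s
X_L = ωL = 1950 Ω
Z = 254 + j1950 Ω
|Z| = √(254² + 1950²) = 1960 Ω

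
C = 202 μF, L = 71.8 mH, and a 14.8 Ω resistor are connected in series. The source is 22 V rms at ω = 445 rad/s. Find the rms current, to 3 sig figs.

861 mA

X_L = ωL = 32.0 Ω
X_C = 1/(ωC) = 11.1 Ω
Net reactance X = X_L − X_C = 20.8 Ω
Z = 14.8 + j20.8 Ω
|Z| = √(14.8² + 20.8²) = 25.5 Ω
I = V/|Z| = 22/25.5 = 861 mA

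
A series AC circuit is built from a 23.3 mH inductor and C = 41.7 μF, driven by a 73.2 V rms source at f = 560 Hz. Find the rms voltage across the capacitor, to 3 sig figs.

ω = 2πf = 3519 rad/s
X_L = ωL = 82.0 Ω
X_C = 1/(ωC) = 6.82 Ω
Net reactance X = X_L − X_C = 75.2 Ω
Z = j75.2 Ω
|Z| = √(0² + 75.2²) = 75.2 Ω
I = V/|Z| = 974 mA
V_C = I·|Z_C| = 0.974 × 6.82 = 6.64 V

6.64 V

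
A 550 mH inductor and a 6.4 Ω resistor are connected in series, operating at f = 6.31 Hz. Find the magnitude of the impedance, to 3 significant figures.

ω = 2πf = 39.65 rad/s
X_L = ωL = 21.8 Ω
Z = 6.40 + j21.8 Ω
|Z| = √(6.40² + 21.8²) = 22.7 Ω

22.7 Ω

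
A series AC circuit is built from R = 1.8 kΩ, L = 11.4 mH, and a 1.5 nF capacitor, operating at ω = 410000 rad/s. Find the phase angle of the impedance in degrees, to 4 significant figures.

X_L = ωL = 4674 Ω
X_C = 1/(ωC) = 1626 Ω
Net reactance X = X_L − X_C = 3048 Ω
Z = 1800 + j3048 Ω
|Z| = √(1800² + 3048²) = 3540 Ω
∠Z = arctan(3048/1800) = 59.44°

59.44°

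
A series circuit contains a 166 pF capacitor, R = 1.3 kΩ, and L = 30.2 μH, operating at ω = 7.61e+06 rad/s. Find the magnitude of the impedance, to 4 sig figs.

X_L = ωL = 229.8 Ω
X_C = 1/(ωC) = 791.6 Ω
Net reactance X = X_L − X_C = -561.8 Ω
Z = 1300 − j561.8 Ω
|Z| = √(1300² + 561.8²) = 1416 Ω

1416 Ω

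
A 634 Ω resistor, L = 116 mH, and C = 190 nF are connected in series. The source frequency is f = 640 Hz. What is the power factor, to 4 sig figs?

ω = 2πf = 4021 rad/s
X_L = ωL = 466.5 Ω
X_C = 1/(ωC) = 1309 Ω
Net reactance X = X_L − X_C = -842.4 Ω
Z = 634.0 − j842.4 Ω
|Z| = √(634.0² + 842.4²) = 1054 Ω
∠Z = arctan(-842.4/634.0) = -53.03°
cos φ = cos(-53.03°) = 0.6013

0.6013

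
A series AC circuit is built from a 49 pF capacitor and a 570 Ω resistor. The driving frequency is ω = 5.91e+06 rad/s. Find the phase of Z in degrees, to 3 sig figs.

X_C = 1/(ωC) = 3450 Ω
Z = 570 − j3450 Ω
|Z| = √(570² + 3450²) = 3500 Ω
∠Z = arctan(-3450/570) = -80.6°

-80.6°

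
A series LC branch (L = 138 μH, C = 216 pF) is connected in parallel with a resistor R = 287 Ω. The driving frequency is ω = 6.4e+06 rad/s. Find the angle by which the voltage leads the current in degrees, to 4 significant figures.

60.89°

X_L = ωL = 883.2 Ω
X_C = 1/(ωC) = 723.4 Ω
Branch 1: Z₁ = R = 287.0 Ω
Branch 2 (series LC): Z₂ = j(X_L − X_C) = j159.8 Ω
Parallel: Z = Z₁Z₂/(Z₁+Z₂), |Z| = 139.6 Ω, ∠Z = 60.89°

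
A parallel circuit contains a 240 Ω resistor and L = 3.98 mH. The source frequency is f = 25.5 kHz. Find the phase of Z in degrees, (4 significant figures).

20.62°

ω = 2πf = 160200 rad/s
X_L = ωL = 637.7 Ω
Parallel: admittances add. Y = 1/R + 1/(jωL)
Y = (0.004167 − j0.001568) S
|Y| = 0.004452 S → |Z| = 1/|Y| = 224.6 Ω, ∠Z = −∠Y = 20.62°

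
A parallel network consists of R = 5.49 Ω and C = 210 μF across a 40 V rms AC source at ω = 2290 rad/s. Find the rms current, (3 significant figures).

X_C = 1/(ωC) = 2.08 Ω
Parallel: admittances add. Y = 1/R + jωC
Y = (0.182 + j0.481) S
|Y| = 0.514 S → |Z| = 1/|Y| = 1.94 Ω, ∠Z = −∠Y = -69.3°
I = V/|Z| = 40/1.94 = 20.6 A

20.6 A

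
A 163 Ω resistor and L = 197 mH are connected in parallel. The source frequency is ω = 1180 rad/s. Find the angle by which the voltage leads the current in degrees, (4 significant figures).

X_L = ωL = 232.5 Ω
Parallel: admittances add. Y = 1/R + 1/(jωL)
Y = (0.006135 − j0.004302) S
|Y| = 0.007493 S → |Z| = 1/|Y| = 133.5 Ω, ∠Z = −∠Y = 35.04°

35.04°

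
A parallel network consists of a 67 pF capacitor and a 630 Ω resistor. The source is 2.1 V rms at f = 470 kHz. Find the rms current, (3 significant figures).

ω = 2πf = 2.953e+06 rad/s
X_C = 1/(ωC) = 5050 Ω
Parallel: admittances add. Y = 1/R + jωC
Y = (0.00159 + j0.000198) S
|Y| = 0.00160 S → |Z| = 1/|Y| = 625 Ω, ∠Z = −∠Y = -7.11°
I = V/|Z| = 2.1/625 = 3.36 mA

3.36 mA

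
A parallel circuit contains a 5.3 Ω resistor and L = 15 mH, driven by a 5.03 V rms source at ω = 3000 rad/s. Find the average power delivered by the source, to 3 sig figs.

4.77 W

X_L = ωL = 45.0 Ω
Parallel: admittances add. Y = 1/R + 1/(jωL)
Y = (0.189 − j0.0222) S
|Y| = 0.190 S → |Z| = 1/|Y| = 5.26 Ω, ∠Z = −∠Y = 6.72°
I = V/|Z| = 956 mA
P = VI cos φ = 5.03 × 0.956 × cos(6.72°) = 4.77 W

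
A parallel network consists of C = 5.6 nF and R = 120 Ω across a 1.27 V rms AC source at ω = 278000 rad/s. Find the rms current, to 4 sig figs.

10.77 mA

X_C = 1/(ωC) = 642.3 Ω
Parallel: admittances add. Y = 1/R + jωC
Y = (0.008333 + j0.001557) S
|Y| = 0.008478 S → |Z| = 1/|Y| = 118.0 Ω, ∠Z = −∠Y = -10.58°
I = V/|Z| = 1.27/118.0 = 10.77 mA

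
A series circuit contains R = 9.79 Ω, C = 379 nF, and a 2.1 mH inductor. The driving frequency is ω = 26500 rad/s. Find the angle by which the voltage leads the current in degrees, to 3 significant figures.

-77.4°

X_L = ωL = 55.6 Ω
X_C = 1/(ωC) = 99.6 Ω
Net reactance X = X_L − X_C = -43.9 Ω
Z = 9.79 − j43.9 Ω
|Z| = √(9.79² + 43.9²) = 45.0 Ω
∠Z = arctan(-43.9/9.79) = -77.4°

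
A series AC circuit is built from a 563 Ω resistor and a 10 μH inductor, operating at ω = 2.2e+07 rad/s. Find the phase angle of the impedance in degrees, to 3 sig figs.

21.3°

X_L = ωL = 220 Ω
Z = 563 + j220 Ω
|Z| = √(563² + 220²) = 604 Ω
∠Z = arctan(220/563) = 21.3°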